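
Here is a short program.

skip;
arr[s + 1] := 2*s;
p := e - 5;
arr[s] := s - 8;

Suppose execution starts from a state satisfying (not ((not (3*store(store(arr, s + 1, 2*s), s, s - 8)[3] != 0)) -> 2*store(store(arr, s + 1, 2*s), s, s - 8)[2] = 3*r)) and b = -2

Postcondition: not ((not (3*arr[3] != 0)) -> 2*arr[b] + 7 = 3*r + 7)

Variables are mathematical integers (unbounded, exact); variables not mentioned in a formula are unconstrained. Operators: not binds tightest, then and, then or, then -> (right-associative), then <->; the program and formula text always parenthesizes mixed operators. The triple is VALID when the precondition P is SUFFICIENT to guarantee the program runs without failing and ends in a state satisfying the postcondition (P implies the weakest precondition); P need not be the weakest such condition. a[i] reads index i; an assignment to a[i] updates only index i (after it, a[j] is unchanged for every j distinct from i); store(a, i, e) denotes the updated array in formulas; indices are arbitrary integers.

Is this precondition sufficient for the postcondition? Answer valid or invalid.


Working backward. After the program, the postcondition not ((not (3*arr[3] != 0)) -> 2*arr[b] + 7 = 3*r + 7) must hold; in canonical form it is not ((not (3*arr[3] != 0)) -> 2*arr[b] = 3*r).
Before arr[s] := s - 8: not ((not (3*store(arr, s, s - 8)[3] != 0)) -> 2*store(arr, s, s - 8)[b] = 3*r)
Before p := e - 5: not ((not (3*store(arr, s, s - 8)[3] != 0)) -> 2*store(arr, s, s - 8)[b] = 3*r)
Before arr[s + 1] := 2*s: not ((not (3*store(store(arr, s + 1, 2*s), s, s - 8)[3] != 0)) -> 2*store(store(arr, s + 1, 2*s), s, s - 8)[b] = 3*r)
Before skip: not ((not (3*store(store(arr, s + 1, 2*s), s, s - 8)[3] != 0)) -> 2*store(store(arr, s + 1, 2*s), s, s - 8)[b] = 3*r)
The weakest precondition is not ((not (3*store(store(arr, s + 1, 2*s), s, s - 8)[3] != 0)) -> 2*store(store(arr, s + 1, 2*s), s, s - 8)[b] = 3*r).
Check whether (not ((not (3*store(store(arr, s + 1, 2*s), s, s - 8)[3] != 0)) -> 2*store(store(arr, s + 1, 2*s), s, s - 8)[2] = 3*r)) and b = -2 implies it.
Countermodel: at the initial state arr = {[-2] = 85227, [-1] = 4, [0] = 4, [2] = 85226, [3] = 0, elsewhere 4}, b = -2, r = 56818, s = -1, the precondition holds but the weakest precondition fails.
Answer: invalid


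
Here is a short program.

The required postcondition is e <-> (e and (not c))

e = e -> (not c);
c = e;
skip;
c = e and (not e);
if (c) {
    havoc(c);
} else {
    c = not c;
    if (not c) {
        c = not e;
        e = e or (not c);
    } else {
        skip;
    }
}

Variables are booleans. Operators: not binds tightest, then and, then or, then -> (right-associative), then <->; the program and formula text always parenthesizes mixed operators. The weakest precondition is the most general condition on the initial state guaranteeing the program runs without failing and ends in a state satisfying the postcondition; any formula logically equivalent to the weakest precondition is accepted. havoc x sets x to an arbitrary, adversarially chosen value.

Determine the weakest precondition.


Working backward. After the program, e <-> (e and (not c)) must hold.
Then branch requires not e; else branch requires (not c) -> (e <-> (e and c)).
Before the if: (c -> (not e)) and ((not c) -> ((not c) -> (e <-> (e and c))))
Before c := e and (not e): not e
Before skip: not e
Before c := e: not e
Before e := e -> (not c): not (e -> (not c))
Answer: WP = not (e -> (not c))


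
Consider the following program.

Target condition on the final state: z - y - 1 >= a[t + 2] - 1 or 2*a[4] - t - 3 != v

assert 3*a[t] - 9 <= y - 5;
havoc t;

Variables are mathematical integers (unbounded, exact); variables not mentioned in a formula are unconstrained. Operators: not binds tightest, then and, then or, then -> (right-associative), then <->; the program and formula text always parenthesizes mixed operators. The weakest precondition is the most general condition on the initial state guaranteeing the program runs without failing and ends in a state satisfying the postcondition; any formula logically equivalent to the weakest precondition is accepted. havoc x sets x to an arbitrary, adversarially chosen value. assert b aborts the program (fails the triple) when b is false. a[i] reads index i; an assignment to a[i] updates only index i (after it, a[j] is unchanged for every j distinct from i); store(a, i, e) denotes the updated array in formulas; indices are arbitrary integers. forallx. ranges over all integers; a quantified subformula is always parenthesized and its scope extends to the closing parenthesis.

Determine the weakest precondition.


Working backward. After the program, the postcondition z - y - 1 >= a[t + 2] - 1 or 2*a[4] - t - 3 != v must hold; in canonical form it is z >= a[t + 2] + y or 2*a[4] != t + v + 3.
Before havoc t: forall t_1. (z >= a[t_1 + 2] + y or 2*a[4] != t_1 + v + 3)
Before assert 3*a[t] - 9 <= y - 5: 3*a[t] <= y + 4 and (forall t_1. (z >= a[t_1 + 2] + y or 2*a[4] != t_1 + v + 3))
Answer: WP = 3*a[t] <= y + 4 and (forall t_1. (z >= a[t_1 + 2] + y or 2*a[4] != t_1 + v + 3))


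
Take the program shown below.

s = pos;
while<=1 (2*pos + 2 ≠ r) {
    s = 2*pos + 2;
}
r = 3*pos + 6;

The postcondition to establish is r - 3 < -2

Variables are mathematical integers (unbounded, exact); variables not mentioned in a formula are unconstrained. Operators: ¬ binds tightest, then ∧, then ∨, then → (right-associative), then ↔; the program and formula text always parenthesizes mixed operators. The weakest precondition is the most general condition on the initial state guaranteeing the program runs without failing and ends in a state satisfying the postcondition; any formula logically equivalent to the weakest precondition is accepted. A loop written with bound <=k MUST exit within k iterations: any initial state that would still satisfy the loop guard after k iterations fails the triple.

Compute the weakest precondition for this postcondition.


Working backward. After the program, the postcondition r - 3 < -2 must hold; in canonical form it is r < 1.
Before r := 3*pos + 6: 3*pos < -5
Before the loop (bound <=1), unroll the exhaustion recursion (WP_0 = exit-now case; WP_j = one more guarded iteration, up to j = 1):
  WP_0: (¬(2*pos ≠ r - 2)) ∧ 3*pos < -5
  WP_1: (2*pos ≠ r - 2 → ((¬(2*pos ≠ r - 2)) ∧ 3*pos < -5)) ∧ ((¬(2*pos ≠ r - 2)) → 3*pos < -5)
So before the loop: (2*pos ≠ r - 2 → ((¬(2*pos ≠ r - 2)) ∧ 3*pos < -5)) ∧ ((¬(2*pos ≠ r - 2)) → 3*pos < -5)
Before s := pos: (2*pos ≠ r - 2 → ((¬(2*pos ≠ r - 2)) ∧ 3*pos < -5)) ∧ ((¬(2*pos ≠ r - 2)) → 3*pos < -5)
Answer: WP = (2*pos ≠ r - 2 → ((¬(2*pos ≠ r - 2)) ∧ 3*pos < -5)) ∧ ((¬(2*pos ≠ r - 2)) → 3*pos < -5)


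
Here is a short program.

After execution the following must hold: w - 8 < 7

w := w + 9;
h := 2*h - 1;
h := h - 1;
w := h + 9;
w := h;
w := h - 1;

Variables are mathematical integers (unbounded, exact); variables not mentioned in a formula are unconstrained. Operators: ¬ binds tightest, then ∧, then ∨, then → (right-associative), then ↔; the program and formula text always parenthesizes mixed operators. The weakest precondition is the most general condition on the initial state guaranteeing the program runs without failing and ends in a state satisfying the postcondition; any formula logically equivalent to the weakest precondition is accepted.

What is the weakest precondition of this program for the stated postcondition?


Working backward. After the program, the postcondition w - 8 < 7 must hold; in canonical form it is w < 15.
Before w := h - 1: h < 16
Before w := h: h < 16
Before w := h + 9: h < 16
Before h := h - 1: h < 17
Before h := 2*h - 1: 2*h < 18
Before w := w + 9: 2*h < 18
Answer: WP = 2*h < 18


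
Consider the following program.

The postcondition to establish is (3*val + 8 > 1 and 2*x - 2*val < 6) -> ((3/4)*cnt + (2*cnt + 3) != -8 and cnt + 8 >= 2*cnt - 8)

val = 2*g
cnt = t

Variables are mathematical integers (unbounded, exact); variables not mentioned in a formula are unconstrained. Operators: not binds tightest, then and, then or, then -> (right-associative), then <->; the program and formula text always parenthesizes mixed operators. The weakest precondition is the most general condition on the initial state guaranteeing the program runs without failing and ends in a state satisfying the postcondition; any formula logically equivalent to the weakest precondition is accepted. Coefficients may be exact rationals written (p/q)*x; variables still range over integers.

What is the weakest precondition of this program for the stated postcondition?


Working backward. After the program, the postcondition (3*val + 8 > 1 and 2*x - 2*val < 6) -> ((3/4)*cnt + (2*cnt + 3) != -8 and cnt + 8 >= 2*cnt - 8) must hold; in canonical form it is (3*val > -7 and 2*x < 2*val + 6) -> ((11/4)*cnt != -11 and cnt <= 16).
Before cnt := t: (3*val > -7 and 2*x < 2*val + 6) -> ((11/4)*t != -11 and t <= 16)
Before val := 2*g: (6*g > -7 and 2*x < 4*g + 6) -> ((11/4)*t != -11 and t <= 16)
Answer: WP = (6*g > -7 and 2*x < 4*g + 6) -> ((11/4)*t != -11 and t <= 16)


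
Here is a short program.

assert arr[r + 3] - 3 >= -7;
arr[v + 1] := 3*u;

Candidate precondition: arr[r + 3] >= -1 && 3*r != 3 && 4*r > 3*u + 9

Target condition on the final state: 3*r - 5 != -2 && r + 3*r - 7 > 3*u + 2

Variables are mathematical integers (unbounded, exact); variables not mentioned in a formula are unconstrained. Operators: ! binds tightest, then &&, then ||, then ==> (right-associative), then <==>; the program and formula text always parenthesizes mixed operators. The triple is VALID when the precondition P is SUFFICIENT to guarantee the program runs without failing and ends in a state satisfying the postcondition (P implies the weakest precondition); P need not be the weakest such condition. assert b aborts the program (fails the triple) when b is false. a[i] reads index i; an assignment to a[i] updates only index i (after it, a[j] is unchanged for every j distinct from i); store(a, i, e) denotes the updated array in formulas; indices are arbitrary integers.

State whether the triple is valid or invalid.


Working backward. After the program, the postcondition 3*r - 5 != -2 && r + 3*r - 7 > 3*u + 2 must hold; in canonical form it is 3*r != 3 && 4*r > 3*u + 9.
Before arr[v + 1] := 3*u: 3*r != 3 && 4*r > 3*u + 9
Before assert arr[r + 3] - 3 >= -7: arr[r + 3] >= -4 && 3*r != 3 && 4*r > 3*u + 9
The weakest precondition is arr[r + 3] >= -4 && 3*r != 3 && 4*r > 3*u + 9.
Check whether arr[r + 3] >= -1 && 3*r != 3 && 4*r > 3*u + 9 implies it.
Every state satisfying the precondition satisfies the weakest precondition: the implication holds.
Answer: valid


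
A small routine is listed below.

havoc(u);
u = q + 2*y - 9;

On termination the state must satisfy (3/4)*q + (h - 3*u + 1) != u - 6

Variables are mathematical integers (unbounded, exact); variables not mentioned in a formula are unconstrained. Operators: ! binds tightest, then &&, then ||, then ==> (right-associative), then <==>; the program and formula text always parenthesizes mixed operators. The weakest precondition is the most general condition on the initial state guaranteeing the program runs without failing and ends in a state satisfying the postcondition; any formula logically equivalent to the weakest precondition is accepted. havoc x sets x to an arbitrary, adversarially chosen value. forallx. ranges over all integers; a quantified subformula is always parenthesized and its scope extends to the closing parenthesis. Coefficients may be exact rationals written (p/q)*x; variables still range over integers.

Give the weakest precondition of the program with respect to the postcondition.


Working backward. After the program, the postcondition (3/4)*q + (h - 3*u + 1) != u - 6 must hold; in canonical form it is h + (3/4)*q != 4*u - 7.
Before u := q + 2*y - 9: h != (13/4)*q + 8*y - 43
Before havoc u: h != (13/4)*q + 8*y - 43
Answer: WP = h != (13/4)*q + 8*y - 43


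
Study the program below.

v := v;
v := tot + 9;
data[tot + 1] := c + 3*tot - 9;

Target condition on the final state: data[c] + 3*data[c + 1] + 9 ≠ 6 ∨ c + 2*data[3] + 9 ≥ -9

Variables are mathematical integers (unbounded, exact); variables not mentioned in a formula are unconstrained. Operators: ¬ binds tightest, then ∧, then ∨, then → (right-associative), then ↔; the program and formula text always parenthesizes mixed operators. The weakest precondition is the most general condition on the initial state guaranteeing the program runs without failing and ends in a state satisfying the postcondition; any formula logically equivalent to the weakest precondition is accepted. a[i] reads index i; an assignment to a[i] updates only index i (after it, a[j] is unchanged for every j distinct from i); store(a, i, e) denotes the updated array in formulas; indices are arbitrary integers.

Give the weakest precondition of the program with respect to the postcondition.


Working backward. After the program, the postcondition data[c] + 3*data[c + 1] + 9 ≠ 6 ∨ c + 2*data[3] + 9 ≥ -9 must hold; in canonical form it is 3*data[c + 1] + data[c] ≠ -3 ∨ 2*data[3] + c ≥ -18.
Before data[tot + 1] := c + 3*tot - 9: 3*store(data, tot + 1, c + 3*tot - 9)[c + 1] + store(data, tot + 1, c + 3*tot - 9)[c] ≠ -3 ∨ 2*store(data, tot + 1, c + 3*tot - 9)[3] + c ≥ -18
Before v := tot + 9: 3*store(data, tot + 1, c + 3*tot - 9)[c + 1] + store(data, tot + 1, c + 3*tot - 9)[c] ≠ -3 ∨ 2*store(data, tot + 1, c + 3*tot - 9)[3] + c ≥ -18
Before v := v: 3*store(data, tot + 1, c + 3*tot - 9)[c + 1] + store(data, tot + 1, c + 3*tot - 9)[c] ≠ -3 ∨ 2*store(data, tot + 1, c + 3*tot - 9)[3] + c ≥ -18
Answer: WP = 3*store(data, tot + 1, c + 3*tot - 9)[c + 1] + store(data, tot + 1, c + 3*tot - 9)[c] ≠ -3 ∨ 2*store(data, tot + 1, c + 3*tot - 9)[3] + c ≥ -18


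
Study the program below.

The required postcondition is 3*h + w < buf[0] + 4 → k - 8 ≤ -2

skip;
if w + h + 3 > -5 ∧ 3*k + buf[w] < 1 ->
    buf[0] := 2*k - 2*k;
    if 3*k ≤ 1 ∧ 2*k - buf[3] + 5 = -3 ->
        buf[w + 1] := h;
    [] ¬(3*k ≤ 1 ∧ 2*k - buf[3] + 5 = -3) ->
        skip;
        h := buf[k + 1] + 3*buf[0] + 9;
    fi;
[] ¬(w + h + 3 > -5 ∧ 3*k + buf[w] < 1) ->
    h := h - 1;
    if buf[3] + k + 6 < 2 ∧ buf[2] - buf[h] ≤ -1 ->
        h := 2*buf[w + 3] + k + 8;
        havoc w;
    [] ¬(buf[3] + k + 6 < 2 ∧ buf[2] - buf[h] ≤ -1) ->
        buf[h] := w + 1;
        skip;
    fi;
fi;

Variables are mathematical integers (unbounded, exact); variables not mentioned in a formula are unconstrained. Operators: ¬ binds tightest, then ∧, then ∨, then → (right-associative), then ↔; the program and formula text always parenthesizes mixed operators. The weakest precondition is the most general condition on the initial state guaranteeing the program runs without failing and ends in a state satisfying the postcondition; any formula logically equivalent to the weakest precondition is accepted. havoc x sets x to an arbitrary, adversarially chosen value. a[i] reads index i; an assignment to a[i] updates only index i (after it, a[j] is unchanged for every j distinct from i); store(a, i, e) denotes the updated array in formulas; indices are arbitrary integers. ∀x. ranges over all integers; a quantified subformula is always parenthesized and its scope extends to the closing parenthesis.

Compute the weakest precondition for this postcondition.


Working backward. After the program, the postcondition 3*h + w < buf[0] + 4 → k - 8 ≤ -2 must hold; in canonical form it is 3*h + w < buf[0] + 4 → k ≤ 6.
Then branch requires ((3*k ≤ 1 ∧ 2*k = buf[3] - 8) → (3*h + w < store(store(buf, 0, 0), w + 1, h)[0] + 4 → k ≤ 6)) ∧ ((¬(3*k ≤ 1 ∧ 2*k = buf[3] - 8)) → (3*store(buf, 0, 0)[k + 1] + w < -23 → k ≤ 6)); else branch requires ((buf[3] + k < -4 ∧ buf[2] ≤ buf[h - 1] - 1) → (∀w_1. (6*buf[w + 3] + 3*k + w_1 < buf[0] - 20 → k ≤ 6))) ∧ ((¬(buf[3] + k < -4 ∧ buf[2] ≤ buf[h - 1] - 1)) → (3*h + w < store(buf, h - 1, w + 1)[0] + 7 → k ≤ 6)).
Before the if: ((h + w > -8 ∧ buf[w] + 3*k < 1) → (((3*k ≤ 1 ∧ 2*k = buf[3] - 8) → (3*h + w < store(store(buf, 0, 0), w + 1, h)[0] + 4 → k ≤ 6)) ∧ ((¬(3*k ≤ 1 ∧ 2*k = buf[3] - 8)) → (3*store(buf, 0, 0)[k + 1] + w < -23 → k ≤ 6)))) ∧ ((¬(h + w > -8 ∧ buf[w] + 3*k < 1)) → (((buf[3] + k < -4 ∧ buf[2] ≤ buf[h - 1] - 1) → (∀w_1. (6*buf[w + 3] + 3*k + w_1 < buf[0] - 20 → k ≤ 6))) ∧ ((¬(buf[3] + k < -4 ∧ buf[2] ≤ buf[h - 1] - 1)) → (3*h + w < store(buf, h - 1, w + 1)[0] + 7 → k ≤ 6))))
Before skip: ((h + w > -8 ∧ buf[w] + 3*k < 1) → (((3*k ≤ 1 ∧ 2*k = buf[3] - 8) → (3*h + w < store(store(buf, 0, 0), w + 1, h)[0] + 4 → k ≤ 6)) ∧ ((¬(3*k ≤ 1 ∧ 2*k = buf[3] - 8)) → (3*store(buf, 0, 0)[k + 1] + w < -23 → k ≤ 6)))) ∧ ((¬(h + w > -8 ∧ buf[w] + 3*k < 1)) → (((buf[3] + k < -4 ∧ buf[2] ≤ buf[h - 1] - 1) → (∀w_1. (6*buf[w + 3] + 3*k + w_1 < buf[0] - 20 → k ≤ 6))) ∧ ((¬(buf[3] + k < -4 ∧ buf[2] ≤ buf[h - 1] - 1)) → (3*h + w < store(buf, h - 1, w + 1)[0] + 7 → k ≤ 6))))
Answer: WP = ((h + w > -8 ∧ buf[w] + 3*k < 1) → (((3*k ≤ 1 ∧ 2*k = buf[3] - 8) → (3*h + w < store(store(buf, 0, 0), w + 1, h)[0] + 4 → k ≤ 6)) ∧ ((¬(3*k ≤ 1 ∧ 2*k = buf[3] - 8)) → (3*store(buf, 0, 0)[k + 1] + w < -23 → k ≤ 6)))) ∧ ((¬(h + w > -8 ∧ buf[w] + 3*k < 1)) → (((buf[3] + k < -4 ∧ buf[2] ≤ buf[h - 1] - 1) → (∀w_1. (6*buf[w + 3] + 3*k + w_1 < buf[0] - 20 → k ≤ 6))) ∧ ((¬(buf[3] + k < -4 ∧ buf[2] ≤ buf[h - 1] - 1)) → (3*h + w < store(buf, h - 1, w + 1)[0] + 7 → k ≤ 6))))


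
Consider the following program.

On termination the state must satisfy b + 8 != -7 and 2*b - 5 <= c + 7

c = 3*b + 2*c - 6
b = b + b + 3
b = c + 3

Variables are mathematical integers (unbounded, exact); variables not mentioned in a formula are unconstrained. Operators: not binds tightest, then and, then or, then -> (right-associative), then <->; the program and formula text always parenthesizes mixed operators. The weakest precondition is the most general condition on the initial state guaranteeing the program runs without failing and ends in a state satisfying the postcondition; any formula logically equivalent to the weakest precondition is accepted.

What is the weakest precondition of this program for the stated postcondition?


Working backward. After the program, the postcondition b + 8 != -7 and 2*b - 5 <= c + 7 must hold; in canonical form it is b != -15 and 2*b <= c + 12.
Before b := c + 3: c != -18 and c <= 6
Before b := b + b + 3: c != -18 and c <= 6
Before c := 3*b + 2*c - 6: 3*b + 2*c != -12 and 3*b + 2*c <= 12
Answer: WP = 3*b + 2*c != -12 and 3*b + 2*c <= 12


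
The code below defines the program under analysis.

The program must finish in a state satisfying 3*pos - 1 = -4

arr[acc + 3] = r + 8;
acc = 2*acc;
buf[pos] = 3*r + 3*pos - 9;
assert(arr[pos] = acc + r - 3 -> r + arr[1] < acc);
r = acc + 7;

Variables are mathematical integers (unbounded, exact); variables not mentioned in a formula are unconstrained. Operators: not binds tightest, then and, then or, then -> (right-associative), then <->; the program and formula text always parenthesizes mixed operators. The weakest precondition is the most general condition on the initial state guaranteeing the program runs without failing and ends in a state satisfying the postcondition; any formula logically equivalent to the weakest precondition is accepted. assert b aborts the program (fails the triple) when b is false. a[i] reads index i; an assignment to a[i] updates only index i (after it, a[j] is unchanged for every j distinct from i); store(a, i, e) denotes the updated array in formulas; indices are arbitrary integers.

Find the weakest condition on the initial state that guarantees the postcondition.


Working backward. After the program, the postcondition 3*pos - 1 = -4 must hold; in canonical form it is 3*pos = -3.
Before r := acc + 7: 3*pos = -3
Before assert arr[pos] = acc + r - 3 -> r + arr[1] < acc: (arr[pos] = acc + r - 3 -> arr[1] + r < acc) and 3*pos = -3
Before buf[pos] := 3*r + 3*pos - 9: (arr[pos] = acc + r - 3 -> arr[1] + r < acc) and 3*pos = -3
Before acc := 2*acc: (arr[pos] = 2*acc + r - 3 -> arr[1] + r < 2*acc) and 3*pos = -3
Before arr[acc + 3] := r + 8: (store(arr, acc + 3, r + 8)[pos] = 2*acc + r - 3 -> store(arr, acc + 3, r + 8)[1] + r < 2*acc) and 3*pos = -3
Answer: WP = (store(arr, acc + 3, r + 8)[pos] = 2*acc + r - 3 -> store(arr, acc + 3, r + 8)[1] + r < 2*acc) and 3*pos = -3


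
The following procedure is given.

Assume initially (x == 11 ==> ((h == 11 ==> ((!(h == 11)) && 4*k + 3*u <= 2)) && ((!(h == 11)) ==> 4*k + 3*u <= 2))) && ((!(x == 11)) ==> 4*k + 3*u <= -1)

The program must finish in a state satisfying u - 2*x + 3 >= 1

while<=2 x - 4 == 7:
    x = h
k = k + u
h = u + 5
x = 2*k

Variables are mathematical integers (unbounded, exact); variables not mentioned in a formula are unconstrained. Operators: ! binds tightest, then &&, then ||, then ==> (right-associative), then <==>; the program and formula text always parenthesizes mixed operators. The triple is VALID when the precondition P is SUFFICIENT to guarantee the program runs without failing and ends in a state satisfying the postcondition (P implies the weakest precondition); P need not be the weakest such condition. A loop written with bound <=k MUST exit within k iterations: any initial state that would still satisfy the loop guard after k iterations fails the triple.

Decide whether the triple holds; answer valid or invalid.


Working backward. After the program, the postcondition u - 2*x + 3 >= 1 must hold; in canonical form it is u >= 2*x - 2.
Before x := 2*k: u >= 4*k - 2
Before h := u + 5: u >= 4*k - 2
Before k := k + u: 4*k + 3*u <= 2
Before the loop (bound <=2), unroll the exhaustion recursion (WP_0 = exit-now case; WP_j = one more guarded iteration, up to j = 2):
  WP_0: (!(x == 11)) && 4*k + 3*u <= 2
  WP_1: (x == 11 ==> ((!(h == 11)) && 4*k + 3*u <= 2)) && ((!(x == 11)) ==> 4*k + 3*u <= 2)
  WP_2: (x == 11 ==> ((h == 11 ==> ((!(h == 11)) && 4*k + 3*u <= 2)) && ((!(h == 11)) ==> 4*k + 3*u <= 2))) && ((!(x == 11)) ==> 4*k + 3*u <= 2)
So before the loop: (x == 11 ==> ((h == 11 ==> ((!(h == 11)) && 4*k + 3*u <= 2)) && ((!(h == 11)) ==> 4*k + 3*u <= 2))) && ((!(x == 11)) ==> 4*k + 3*u <= 2)
The weakest precondition is (x == 11 ==> ((h == 11 ==> ((!(h == 11)) && 4*k + 3*u <= 2)) && ((!(h == 11)) ==> 4*k + 3*u <= 2))) && ((!(x == 11)) ==> 4*k + 3*u <= 2).
Check whether (x == 11 ==> ((h == 11 ==> ((!(h == 11)) && 4*k + 3*u <= 2)) && ((!(h == 11)) ==> 4*k + 3*u <= 2))) && ((!(x == 11)) ==> 4*k + 3*u <= -1) implies it.
Every state satisfying the precondition satisfies the weakest precondition: the implication holds.
Answer: valid


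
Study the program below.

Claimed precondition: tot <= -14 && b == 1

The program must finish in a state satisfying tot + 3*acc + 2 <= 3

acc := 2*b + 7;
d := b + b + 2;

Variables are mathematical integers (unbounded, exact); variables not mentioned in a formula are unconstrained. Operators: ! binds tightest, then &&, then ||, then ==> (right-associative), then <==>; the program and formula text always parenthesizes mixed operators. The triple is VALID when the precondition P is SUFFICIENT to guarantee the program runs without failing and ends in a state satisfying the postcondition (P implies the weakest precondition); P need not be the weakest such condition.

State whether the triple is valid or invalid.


Working backward. After the program, the postcondition tot + 3*acc + 2 <= 3 must hold; in canonical form it is 3*acc + tot <= 1.
Before d := b + b + 2: 3*acc + tot <= 1
Before acc := 2*b + 7: 6*b + tot <= -20
The weakest precondition is 6*b + tot <= -20.
Check whether tot <= -14 && b == 1 implies it.
Countermodel: at the initial state b = 1, tot = -25, the precondition holds but the weakest precondition fails.
Answer: invalid


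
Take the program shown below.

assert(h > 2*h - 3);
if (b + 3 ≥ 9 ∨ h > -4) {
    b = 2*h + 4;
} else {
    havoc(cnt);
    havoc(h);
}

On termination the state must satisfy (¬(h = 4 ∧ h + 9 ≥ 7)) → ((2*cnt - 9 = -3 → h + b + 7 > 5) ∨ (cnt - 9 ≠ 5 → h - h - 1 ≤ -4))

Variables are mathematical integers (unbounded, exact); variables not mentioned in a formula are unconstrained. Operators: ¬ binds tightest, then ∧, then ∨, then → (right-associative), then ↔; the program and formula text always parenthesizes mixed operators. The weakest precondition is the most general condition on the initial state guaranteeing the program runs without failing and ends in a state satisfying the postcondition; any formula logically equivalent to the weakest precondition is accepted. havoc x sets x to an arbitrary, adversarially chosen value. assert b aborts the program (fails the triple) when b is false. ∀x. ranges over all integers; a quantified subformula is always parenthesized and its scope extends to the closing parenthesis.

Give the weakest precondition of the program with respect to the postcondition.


Working backward. After the program, the postcondition (¬(h = 4 ∧ h + 9 ≥ 7)) → ((2*cnt - 9 = -3 → h + b + 7 > 5) ∨ (cnt - 9 ≠ 5 → h - h - 1 ≤ -4)) must hold; in canonical form it is (¬(h = 4 ∧ h ≥ -2)) → ((2*cnt = 6 → b + h > -2) ∨ (¬(cnt ≠ 14))).
Then branch requires (¬(h = 4 ∧ h ≥ -2)) → ((2*cnt = 6 → 3*h > -6) ∨ (¬(cnt ≠ 14))); else branch requires ∀cnt_1. (∀h_1. ((¬(h_1 = 4 ∧ h_1 ≥ -2)) → ((2*cnt_1 = 6 → b + h_1 > -2) ∨ (¬(cnt_1 ≠ 14))))).
Before the if: ((b ≥ 6 ∨ h > -4) → ((¬(h = 4 ∧ h ≥ -2)) → ((2*cnt = 6 → 3*h > -6) ∨ (¬(cnt ≠ 14))))) ∧ ((¬(b ≥ 6 ∨ h > -4)) → (∀cnt_1. (∀h_1. ((¬(h_1 = 4 ∧ h_1 ≥ -2)) → ((2*cnt_1 = 6 → b + h_1 > -2) ∨ (¬(cnt_1 ≠ 14)))))))
Before assert h > 2*h - 3: h < 3 ∧ ((b ≥ 6 ∨ h > -4) → ((¬(h = 4 ∧ h ≥ -2)) → ((2*cnt = 6 → 3*h > -6) ∨ (¬(cnt ≠ 14))))) ∧ ((¬(b ≥ 6 ∨ h > -4)) → (∀cnt_1. (∀h_1. ((¬(h_1 = 4 ∧ h_1 ≥ -2)) → ((2*cnt_1 = 6 → b + h_1 > -2) ∨ (¬(cnt_1 ≠ 14)))))))
Answer: WP = h < 3 ∧ ((b ≥ 6 ∨ h > -4) → ((¬(h = 4 ∧ h ≥ -2)) → ((2*cnt = 6 → 3*h > -6) ∨ (¬(cnt ≠ 14))))) ∧ ((¬(b ≥ 6 ∨ h > -4)) → (∀cnt_1. (∀h_1. ((¬(h_1 = 4 ∧ h_1 ≥ -2)) → ((2*cnt_1 = 6 → b + h_1 > -2) ∨ (¬(cnt_1 ≠ 14)))))))


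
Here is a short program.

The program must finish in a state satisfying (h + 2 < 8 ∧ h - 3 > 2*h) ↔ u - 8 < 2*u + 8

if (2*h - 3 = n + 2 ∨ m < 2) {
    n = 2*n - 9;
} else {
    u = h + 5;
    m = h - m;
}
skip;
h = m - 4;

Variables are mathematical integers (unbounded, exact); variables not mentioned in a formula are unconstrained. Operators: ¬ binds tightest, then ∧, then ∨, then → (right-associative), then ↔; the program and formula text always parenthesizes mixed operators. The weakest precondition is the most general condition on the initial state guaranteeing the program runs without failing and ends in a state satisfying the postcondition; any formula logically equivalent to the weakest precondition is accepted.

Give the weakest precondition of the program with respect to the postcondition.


Working backward. After the program, the postcondition (h + 2 < 8 ∧ h - 3 > 2*h) ↔ u - 8 < 2*u + 8 must hold; in canonical form it is (h < 6 ∧ h < -3) ↔ u > -16.
Before h := m - 4: (m < 10 ∧ m < 1) ↔ u > -16
Before skip: (m < 10 ∧ m < 1) ↔ u > -16
Then branch requires (m < 10 ∧ m < 1) ↔ u > -16; else branch requires (h < m + 10 ∧ h < m + 1) ↔ h > -21.
Before the if: ((2*h = n + 5 ∨ m < 2) → ((m < 10 ∧ m < 1) ↔ u > -16)) ∧ ((¬(2*h = n + 5 ∨ m < 2)) → ((h < m + 10 ∧ h < m + 1) ↔ h > -21))
Answer: WP = ((2*h = n + 5 ∨ m < 2) → ((m < 10 ∧ m < 1) ↔ u > -16)) ∧ ((¬(2*h = n + 5 ∨ m < 2)) → ((h < m + 10 ∧ h < m + 1) ↔ h > -21))


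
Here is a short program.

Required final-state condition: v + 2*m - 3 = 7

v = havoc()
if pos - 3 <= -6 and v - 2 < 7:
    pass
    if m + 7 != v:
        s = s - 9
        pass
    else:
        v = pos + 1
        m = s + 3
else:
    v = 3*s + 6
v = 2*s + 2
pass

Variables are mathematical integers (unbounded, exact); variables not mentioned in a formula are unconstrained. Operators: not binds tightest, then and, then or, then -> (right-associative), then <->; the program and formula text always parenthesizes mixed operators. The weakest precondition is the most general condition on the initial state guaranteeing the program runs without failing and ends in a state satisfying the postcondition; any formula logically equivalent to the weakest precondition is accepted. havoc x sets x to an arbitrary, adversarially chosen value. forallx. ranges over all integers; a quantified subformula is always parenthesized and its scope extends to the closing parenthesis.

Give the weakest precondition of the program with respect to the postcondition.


Working backward. After the program, the postcondition v + 2*m - 3 = 7 must hold; in canonical form it is 2*m + v = 10.
Before skip: 2*m + v = 10
Before v := 2*s + 2: 2*m + 2*s = 8
Then branch requires (m != v - 7 -> 2*m + 2*s = 26) and ((not (m != v - 7)) -> 4*s = 2); else branch requires 2*m + 2*s = 8.
Before the if: ((pos <= -3 and v < 9) -> ((m != v - 7 -> 2*m + 2*s = 26) and ((not (m != v - 7)) -> 4*s = 2))) and ((not (pos <= -3 and v < 9)) -> 2*m + 2*s = 8)
Before havoc v: forall v_1. (((pos <= -3 and v_1 < 9) -> ((m != v_1 - 7 -> 2*m + 2*s = 26) and ((not (m != v_1 - 7)) -> 4*s = 2))) and ((not (pos <= -3 and v_1 < 9)) -> 2*m + 2*s = 8))
Answer: WP = forall v_1. (((pos <= -3 and v_1 < 9) -> ((m != v_1 - 7 -> 2*m + 2*s = 26) and ((not (m != v_1 - 7)) -> 4*s = 2))) and ((not (pos <= -3 and v_1 < 9)) -> 2*m + 2*s = 8))


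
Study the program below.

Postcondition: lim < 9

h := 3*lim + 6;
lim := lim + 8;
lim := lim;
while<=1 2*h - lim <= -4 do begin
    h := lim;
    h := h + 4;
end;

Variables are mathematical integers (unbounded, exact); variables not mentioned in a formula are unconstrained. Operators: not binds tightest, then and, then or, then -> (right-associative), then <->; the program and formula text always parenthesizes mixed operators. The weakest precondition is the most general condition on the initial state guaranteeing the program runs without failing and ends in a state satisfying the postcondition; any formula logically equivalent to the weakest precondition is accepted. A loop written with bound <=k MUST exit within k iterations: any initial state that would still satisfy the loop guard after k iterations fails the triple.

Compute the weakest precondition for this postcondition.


Working backward. After the program, lim < 9 must hold.
Before the loop (bound <=1), unroll the exhaustion recursion (WP_0 = exit-now case; WP_j = one more guarded iteration, up to j = 1):
  WP_0: (not (2*h <= lim - 4)) and lim < 9
  WP_1: (2*h <= lim - 4 -> ((not (lim <= -12)) and lim < 9)) and ((not (2*h <= lim - 4)) -> lim < 9)
So before the loop: (2*h <= lim - 4 -> ((not (lim <= -12)) and lim < 9)) and ((not (2*h <= lim - 4)) -> lim < 9)
Before lim := lim: (2*h <= lim - 4 -> ((not (lim <= -12)) and lim < 9)) and ((not (2*h <= lim - 4)) -> lim < 9)
Before lim := lim + 8: (2*h <= lim + 4 -> ((not (lim <= -20)) and lim < 1)) and ((not (2*h <= lim + 4)) -> lim < 1)
Before h := 3*lim + 6: (5*lim <= -8 -> ((not (lim <= -20)) and lim < 1)) and ((not (5*lim <= -8)) -> lim < 1)
Answer: WP = (5*lim <= -8 -> ((not (lim <= -20)) and lim < 1)) and ((not (5*lim <= -8)) -> lim < 1)


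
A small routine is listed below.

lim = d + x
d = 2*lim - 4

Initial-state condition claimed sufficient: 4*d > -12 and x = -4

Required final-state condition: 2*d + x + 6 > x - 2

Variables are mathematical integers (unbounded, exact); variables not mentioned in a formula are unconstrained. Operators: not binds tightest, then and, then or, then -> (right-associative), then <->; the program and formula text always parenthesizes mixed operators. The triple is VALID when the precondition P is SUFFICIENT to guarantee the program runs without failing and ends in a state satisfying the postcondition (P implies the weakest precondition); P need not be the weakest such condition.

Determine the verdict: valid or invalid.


Working backward. After the program, the postcondition 2*d + x + 6 > x - 2 must hold; in canonical form it is 2*d > -8.
Before d := 2*lim - 4: 4*lim > 0
Before lim := d + x: 4*d + 4*x > 0
The weakest precondition is 4*d + 4*x > 0.
Check whether 4*d > -12 and x = -4 implies it.
Countermodel: at the initial state d = -2, x = -4, the precondition holds but the weakest precondition fails.
Answer: invalid


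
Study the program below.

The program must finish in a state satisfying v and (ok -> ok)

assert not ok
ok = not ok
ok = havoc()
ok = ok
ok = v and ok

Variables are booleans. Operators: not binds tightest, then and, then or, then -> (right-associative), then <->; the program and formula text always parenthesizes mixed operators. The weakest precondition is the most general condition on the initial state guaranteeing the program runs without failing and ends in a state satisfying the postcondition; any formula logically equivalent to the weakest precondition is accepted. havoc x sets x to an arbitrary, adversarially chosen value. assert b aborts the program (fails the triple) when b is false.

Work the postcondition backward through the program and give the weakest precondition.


Working backward. After the program, the postcondition v and (ok -> ok) must hold; in canonical form it is v.
Before ok := v and ok: v
Before ok := ok: v
Before havoc ok: v
Before ok := not ok: v
Before assert not ok: (not ok) and v
Answer: WP = (not ok) and v


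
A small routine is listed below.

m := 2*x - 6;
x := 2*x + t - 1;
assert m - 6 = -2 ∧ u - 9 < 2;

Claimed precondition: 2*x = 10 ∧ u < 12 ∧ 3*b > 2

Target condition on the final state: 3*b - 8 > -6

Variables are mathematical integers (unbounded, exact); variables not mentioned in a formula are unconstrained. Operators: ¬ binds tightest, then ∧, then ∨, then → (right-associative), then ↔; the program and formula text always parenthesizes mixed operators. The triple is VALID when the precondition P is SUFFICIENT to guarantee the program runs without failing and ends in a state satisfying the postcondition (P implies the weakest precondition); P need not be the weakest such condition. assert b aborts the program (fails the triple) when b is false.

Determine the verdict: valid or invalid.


Working backward. After the program, the postcondition 3*b - 8 > -6 must hold; in canonical form it is 3*b > 2.
Before assert m - 6 = -2 ∧ u - 9 < 2: m = 4 ∧ u < 11 ∧ 3*b > 2
Before x := 2*x + t - 1: m = 4 ∧ u < 11 ∧ 3*b > 2
Before m := 2*x - 6: 2*x = 10 ∧ u < 11 ∧ 3*b > 2
The weakest precondition is 2*x = 10 ∧ u < 11 ∧ 3*b > 2.
Check whether 2*x = 10 ∧ u < 12 ∧ 3*b > 2 implies it.
Countermodel: at the initial state b = 1, u = 11, x = 5, the precondition holds but the weakest precondition fails.
Answer: invalid


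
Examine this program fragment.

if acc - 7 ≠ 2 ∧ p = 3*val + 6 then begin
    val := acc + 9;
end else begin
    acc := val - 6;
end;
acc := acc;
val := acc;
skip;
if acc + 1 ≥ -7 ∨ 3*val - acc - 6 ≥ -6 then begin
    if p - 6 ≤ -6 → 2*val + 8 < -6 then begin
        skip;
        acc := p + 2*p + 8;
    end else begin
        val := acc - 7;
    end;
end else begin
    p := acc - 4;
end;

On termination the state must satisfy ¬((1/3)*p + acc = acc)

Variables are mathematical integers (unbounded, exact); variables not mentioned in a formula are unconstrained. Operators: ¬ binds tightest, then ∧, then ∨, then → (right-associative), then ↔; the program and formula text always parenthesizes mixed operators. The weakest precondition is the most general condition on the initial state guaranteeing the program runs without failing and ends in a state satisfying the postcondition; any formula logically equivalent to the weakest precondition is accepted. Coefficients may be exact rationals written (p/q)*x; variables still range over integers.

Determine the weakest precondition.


Working backward. After the program, the postcondition ¬((1/3)*p + acc = acc) must hold; in canonical form it is ¬((1/3)*p = 0).
Then branch requires ((p ≤ 0 → 2*val < -14) → (¬((1/3)*p = 0))) ∧ ((¬(p ≤ 0 → 2*val < -14)) → (¬((1/3)*p = 0))); else branch requires ¬((1/3)*acc = 4/3).
Before the if: ((acc ≥ -8 ∨ 3*val ≥ acc) → (((p ≤ 0 → 2*val < -14) → (¬((1/3)*p = 0))) ∧ ((¬(p ≤ 0 → 2*val < -14)) → (¬((1/3)*p = 0))))) ∧ ((¬(acc ≥ -8 ∨ 3*val ≥ acc)) → (¬((1/3)*acc = 4/3)))
Before skip: ((acc ≥ -8 ∨ 3*val ≥ acc) → (((p ≤ 0 → 2*val < -14) → (¬((1/3)*p = 0))) ∧ ((¬(p ≤ 0 → 2*val < -14)) → (¬((1/3)*p = 0))))) ∧ ((¬(acc ≥ -8 ∨ 3*val ≥ acc)) → (¬((1/3)*acc = 4/3)))
Before val := acc: ((acc ≥ -8 ∨ 2*acc ≥ 0) → (((p ≤ 0 → 2*acc < -14) → (¬((1/3)*p = 0))) ∧ ((¬(p ≤ 0 → 2*acc < -14)) → (¬((1/3)*p = 0))))) ∧ ((¬(acc ≥ -8 ∨ 2*acc ≥ 0)) → (¬((1/3)*acc = 4/3)))
Before acc := acc: ((acc ≥ -8 ∨ 2*acc ≥ 0) → (((p ≤ 0 → 2*acc < -14) → (¬((1/3)*p = 0))) ∧ ((¬(p ≤ 0 → 2*acc < -14)) → (¬((1/3)*p = 0))))) ∧ ((¬(acc ≥ -8 ∨ 2*acc ≥ 0)) → (¬((1/3)*acc = 4/3)))
Then branch requires ((acc ≥ -8 ∨ 2*acc ≥ 0) → (((p ≤ 0 → 2*acc < -14) → (¬((1/3)*p = 0))) ∧ ((¬(p ≤ 0 → 2*acc < -14)) → (¬((1/3)*p = 0))))) ∧ ((¬(acc ≥ -8 ∨ 2*acc ≥ 0)) → (¬((1/3)*acc = 4/3))); else branch requires ((val ≥ -2 ∨ 2*val ≥ 12) → (((p ≤ 0 → 2*val < -2) → (¬((1/3)*p = 0))) ∧ ((¬(p ≤ 0 → 2*val < -2)) → (¬((1/3)*p = 0))))) ∧ ((¬(val ≥ -2 ∨ 2*val ≥ 12)) → (¬((1/3)*val = 10/3))).
Before the if: ((acc ≠ 9 ∧ p = 3*val + 6) → (((acc ≥ -8 ∨ 2*acc ≥ 0) → (((p ≤ 0 → 2*acc < -14) → (¬((1/3)*p = 0))) ∧ ((¬(p ≤ 0 → 2*acc < -14)) → (¬((1/3)*p = 0))))) ∧ ((¬(acc ≥ -8 ∨ 2*acc ≥ 0)) → (¬((1/3)*acc = 4/3))))) ∧ ((¬(acc ≠ 9 ∧ p = 3*val + 6)) → (((val ≥ -2 ∨ 2*val ≥ 12) → (((p ≤ 0 → 2*val < -2) → (¬((1/3)*p = 0))) ∧ ((¬(p ≤ 0 → 2*val < -2)) → (¬((1/3)*p = 0))))) ∧ ((¬(val ≥ -2 ∨ 2*val ≥ 12)) → (¬((1/3)*val = 10/3)))))
Answer: WP = ((acc ≠ 9 ∧ p = 3*val + 6) → (((acc ≥ -8 ∨ 2*acc ≥ 0) → (((p ≤ 0 → 2*acc < -14) → (¬((1/3)*p = 0))) ∧ ((¬(p ≤ 0 → 2*acc < -14)) → (¬((1/3)*p = 0))))) ∧ ((¬(acc ≥ -8 ∨ 2*acc ≥ 0)) → (¬((1/3)*acc = 4/3))))) ∧ ((¬(acc ≠ 9 ∧ p = 3*val + 6)) → (((val ≥ -2 ∨ 2*val ≥ 12) → (((p ≤ 0 → 2*val < -2) → (¬((1/3)*p = 0))) ∧ ((¬(p ≤ 0 → 2*val < -2)) → (¬((1/3)*p = 0))))) ∧ ((¬(val ≥ -2 ∨ 2*val ≥ 12)) → (¬((1/3)*val = 10/3)))))


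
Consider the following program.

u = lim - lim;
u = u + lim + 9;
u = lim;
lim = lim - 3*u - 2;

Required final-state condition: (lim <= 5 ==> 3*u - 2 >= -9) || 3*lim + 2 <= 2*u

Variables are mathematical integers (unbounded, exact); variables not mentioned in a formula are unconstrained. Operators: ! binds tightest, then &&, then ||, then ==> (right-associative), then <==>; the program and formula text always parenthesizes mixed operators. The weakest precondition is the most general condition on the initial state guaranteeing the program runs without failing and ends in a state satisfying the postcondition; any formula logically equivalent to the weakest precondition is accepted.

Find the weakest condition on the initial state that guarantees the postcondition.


Working backward. After the program, the postcondition (lim <= 5 ==> 3*u - 2 >= -9) || 3*lim + 2 <= 2*u must hold; in canonical form it is (lim <= 5 ==> 3*u >= -7) || 3*lim <= 2*u - 2.
Before lim := lim - 3*u - 2: (lim <= 3*u + 7 ==> 3*u >= -7) || 3*lim <= 11*u + 4
Before u := lim: (2*lim >= -7 ==> 3*lim >= -7) || 8*lim >= -4
Before u := u + lim + 9: (2*lim >= -7 ==> 3*lim >= -7) || 8*lim >= -4
Before u := lim - lim: (2*lim >= -7 ==> 3*lim >= -7) || 8*lim >= -4
Answer: WP = (2*lim >= -7 ==> 3*lim >= -7) || 8*lim >= -4


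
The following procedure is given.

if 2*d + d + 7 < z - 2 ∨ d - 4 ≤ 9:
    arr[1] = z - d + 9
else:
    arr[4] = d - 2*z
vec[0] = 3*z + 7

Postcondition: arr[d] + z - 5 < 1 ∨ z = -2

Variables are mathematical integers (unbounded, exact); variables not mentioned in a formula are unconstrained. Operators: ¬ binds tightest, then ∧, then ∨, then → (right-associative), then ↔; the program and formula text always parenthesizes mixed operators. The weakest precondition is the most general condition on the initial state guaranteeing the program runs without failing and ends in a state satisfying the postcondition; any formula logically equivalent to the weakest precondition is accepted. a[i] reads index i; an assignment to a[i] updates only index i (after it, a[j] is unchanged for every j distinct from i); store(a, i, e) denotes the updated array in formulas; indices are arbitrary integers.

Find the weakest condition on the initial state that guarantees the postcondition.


Working backward. After the program, the postcondition arr[d] + z - 5 < 1 ∨ z = -2 must hold; in canonical form it is arr[d] + z < 6 ∨ z = -2.
Before vec[0] := 3*z + 7: arr[d] + z < 6 ∨ z = -2
Then branch requires store(arr, 1, -d + z + 9)[d] + z < 6 ∨ z = -2; else branch requires store(arr, 4, d - 2*z)[d] + z < 6 ∨ z = -2.
Before the if: ((3*d < z - 9 ∨ d ≤ 13) → (store(arr, 1, -d + z + 9)[d] + z < 6 ∨ z = -2)) ∧ ((¬(3*d < z - 9 ∨ d ≤ 13)) → (store(arr, 4, d - 2*z)[d] + z < 6 ∨ z = -2))
Answer: WP = ((3*d < z - 9 ∨ d ≤ 13) → (store(arr, 1, -d + z + 9)[d] + z < 6 ∨ z = -2)) ∧ ((¬(3*d < z - 9 ∨ d ≤ 13)) → (store(arr, 4, d - 2*z)[d] + z < 6 ∨ z = -2))
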